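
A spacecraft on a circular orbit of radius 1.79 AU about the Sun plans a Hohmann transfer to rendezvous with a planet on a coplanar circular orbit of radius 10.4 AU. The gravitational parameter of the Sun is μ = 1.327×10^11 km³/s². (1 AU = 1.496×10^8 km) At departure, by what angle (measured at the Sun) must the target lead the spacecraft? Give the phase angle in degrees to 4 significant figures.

In km: r₁ = 1.79 × 1.496×10^8 = 2.67784×10^8 km; r₂ = 10.4 × 1.496×10^8 = 1.55584×10^9 km.
Semi-major axis of the transfer orbit: a_t = (2.67784×10^8 + 1.55584×10^9)/2 = 9.11812×10^8 km.
The half-period of the transfer ellipse is t = π√(a_t³/μ) = 2.3745×10^8 s.
The target's mean motion on its circular orbit is ω₂ = √(μ/r₂³) = 5.9359×10^-9 rad/s.
Angle swept by the target during transfer: ω₂·t = 1.4095 rad = 80.76°.
The spacecraft traverses 180° on the transfer ellipse, so the target must lead by 180° − 80.76° = 99.24°.

φ = 99.24°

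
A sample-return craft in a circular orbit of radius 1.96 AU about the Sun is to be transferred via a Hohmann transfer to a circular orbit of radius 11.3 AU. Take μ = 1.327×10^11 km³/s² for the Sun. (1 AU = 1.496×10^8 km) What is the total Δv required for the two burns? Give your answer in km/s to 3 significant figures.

Δv = 10.5 km/s

In km: r₁ = 1.96 × 1.496×10^8 = 2.93216×10^8 km; r₂ = 11.3 × 1.496×10^8 = 1.69048×10^9 km.
Transfer-ellipse semi-major axis a_t = (r₁ + r₂)/2 = (2.93216×10^8 + 1.69048×10^9)/2 = 9.91848×10^8 km.
At r₁ the circular-orbit speed is v₁ = √(μ/r₁) = 21.274 km/s.
Transfer-orbit speed at r₁ (v² = μ(2/r − 1/a)): v_p = √[μ(2/r₁ − 1/a_t)] = 27.773 km/s.
First burn Δv₁ = |v_p − v₁| = 6.499 km/s.
At r₂, v₂ = √(μ/r₂) = 8.860 km/s.
Transfer-orbit speed at r₂: v_a = √[μ(2/r₂ − 1/a_t)] = 4.817 km/s.
Second burn Δv₂ = |v₂ − v_a| = 4.043 km/s.
Δv = Δv₁ + Δv₂ = 6.499 + 4.043 = 10.54 km/s.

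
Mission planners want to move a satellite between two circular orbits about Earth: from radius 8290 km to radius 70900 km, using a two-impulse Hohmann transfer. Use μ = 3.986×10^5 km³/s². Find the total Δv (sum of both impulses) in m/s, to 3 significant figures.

Transfer-ellipse semi-major axis a_t = (r₁ + r₂)/2 = (8290 + 70900)/2 = 39595 km.
At r₁ the circular-orbit speed is v₁ = √(μ/r₁) = 6.934 km/s.
Transfer-orbit speed at r₁ (v² = μ(2/r − 1/a)): v_p = √[μ(2/r₁ − 1/a_t)] = 9.279 km/s.
First burn Δv₁ = |v_p − v₁| = 2.345 km/s.
Circular speed at r₂: v₂ = √(μ/r₂) = 2.371 km/s.
Transfer-orbit speed at r₂: v_a = √[μ(2/r₂ − 1/a_t)] = 1.085 km/s.
Second burn Δv₂ = |v₂ − v_a| = 1.286 km/s.
Δv = Δv₁ + Δv₂ = 2.345 + 1.286 = 3.631 km/s.

Δv = 3630 m/s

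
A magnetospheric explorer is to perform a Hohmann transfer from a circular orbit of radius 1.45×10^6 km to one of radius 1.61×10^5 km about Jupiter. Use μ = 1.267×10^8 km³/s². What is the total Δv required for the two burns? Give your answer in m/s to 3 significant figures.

Δv = 14800 m/s

The Hohmann ellipse has a_t = (r₁ + r₂)/2 = 8.055×10^5 km.
Circular speed at r₁: v₁ = √(μ/r₁) = √(1.267×10^8/1.450×10^6) = 9.348 km/s.
Transfer-orbit speed at r₁ (vis-viva): v_a = √[μ(2/r₁ − 1/a_t)] = 4.179 km/s.
First burn Δv₁ = |v_a − v₁| = 5.169 km/s.
At r₂, v₂ = √(μ/r₂) = 28.053 km/s.
Transfer-orbit speed at r₂: v_p = √[μ(2/r₂ − 1/a_t)] = 37.638 km/s.
Second burn Δv₂ = |v₂ − v_p| = 9.585 km/s.
Δv = Δv₁ + Δv₂ = 5.169 + 9.585 = 14.75 km/s.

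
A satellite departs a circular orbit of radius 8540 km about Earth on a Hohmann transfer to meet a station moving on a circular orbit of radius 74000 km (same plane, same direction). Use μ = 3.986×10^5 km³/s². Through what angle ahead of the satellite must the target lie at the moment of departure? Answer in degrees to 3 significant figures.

φ = 105°

Semi-major axis of the transfer orbit: a_t = (8540 + 74000)/2 = 41270 km.
The half-period of the transfer ellipse is t = π√(a_t³/μ) = 41719 s.
The target's mean motion on its circular orbit is ω₂ = √(μ/r₂³) = 3.1363×10^-5 rad/s.
Angle swept by the target during transfer: ω₂·t = 1.3084 rad = 74.97°.
Arrival is 180° from departure on the ellipse, so φ = 180° − 74.97° = 105°.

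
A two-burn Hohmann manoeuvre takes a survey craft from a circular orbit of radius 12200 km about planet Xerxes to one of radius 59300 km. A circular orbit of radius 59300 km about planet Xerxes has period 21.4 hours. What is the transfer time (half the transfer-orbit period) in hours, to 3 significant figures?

From Kepler's third law T² = 4π²r³/μ at r = 59300 km, T = 21.4 hours = 21.4 × 3600 s = 77040 s: μ = 4π²r³/T² = 1.38705×10^6 km³/s².
Semi-major axis of the transfer orbit: a_t = (12200 + 59300)/2 = 35750 km.
By Kepler's third law the transfer-orbit period is T = 2π√(a_t³/μ), so t = T/2 = 18030 s.
Converting: 18030 s ÷ 3600 s/hour = 5.01 hours.

t = 5.01 hours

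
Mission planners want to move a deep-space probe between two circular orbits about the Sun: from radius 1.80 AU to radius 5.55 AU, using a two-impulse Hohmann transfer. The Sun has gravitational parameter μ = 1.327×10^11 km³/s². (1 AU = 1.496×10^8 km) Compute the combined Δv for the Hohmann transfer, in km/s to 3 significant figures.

Δv = 8.88 km/s

In km: r₁ = 1.80 × 1.496×10^8 = 2.6928×10^8 km; r₂ = 5.55 × 1.496×10^8 = 8.3028×10^8 km.
The Hohmann ellipse has a_t = (r₁ + r₂)/2 = 5.4978×10^8 km.
Circular speed at r₁: v₁ = √(μ/r₁) = √(1.327×10^11/2.6928×10^8) = 22.199 km/s.
On the transfer ellipse at r₁, v² = μ(2/r − 1/a) gives v_p = √[μ(2/r₁ − 1/a_t)] = 27.280 km/s.
First burn Δv₁ = |v_p − v₁| = 5.081 km/s.
At r₂, v₂ = √(μ/r₂) = 12.64222 km/s.
Transfer-orbit speed at r₂: v_a = √[μ(2/r₂ − 1/a_t)] = 8.847707 km/s.
Second burn Δv₂ = |v₂ − v_a| = 3.795 km/s.
Δv = Δv₁ + Δv₂ = 5.081 + 3.795 = 8.876 km/s.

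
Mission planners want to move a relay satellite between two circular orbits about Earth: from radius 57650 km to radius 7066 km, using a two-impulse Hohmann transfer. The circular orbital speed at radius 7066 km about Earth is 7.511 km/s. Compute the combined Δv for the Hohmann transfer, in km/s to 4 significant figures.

Δv = 3.915 km/s

From the circular-orbit relation v² = μ/r at r = 7066 km: μ = v²r = (7.511)² × 7066 = 3.98629×10^5 km³/s².
The Hohmann ellipse has a_t = (r₁ + r₂)/2 = 32358 km.
At r₁ the circular-orbit speed is v₁ = √(μ/r₁) = 2.6296 km/s.
On the transfer ellipse at r₁, v² = μ(2/r − 1/a) gives v_a = √[μ(2/r₁ − 1/a_t)] = 1.2288 km/s.
First burn Δv₁ = |v_a − v₁| = 1.4008 km/s.
Circular speed at r₂: v₂ = √(μ/r₂) = 7.51100 km/s.
Transfer-orbit speed at r₂: v_p = √[μ(2/r₂ − 1/a_t)] = 10.0255 km/s.
Second burn Δv₂ = |v₂ − v_p| = 2.5145 km/s.
Total Δv = Δv₁ + Δv₂ = 3.915 km/s.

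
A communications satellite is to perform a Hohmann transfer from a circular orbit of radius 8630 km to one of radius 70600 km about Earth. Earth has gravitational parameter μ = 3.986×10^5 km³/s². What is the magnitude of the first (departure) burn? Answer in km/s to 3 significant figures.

Δv₁ = 2.28 km/s

Semi-major axis of the transfer orbit: a_t = (8630 + 70600)/2 = 39615 km.
On the circular orbit at r = 8630 km, v_c = √(μ/r) = 6.796 km/s.
Transfer-orbit speed at the same r (vis-viva, a = a_t): v_t = √[μ(2/r − 1/a_t)] = 9.073 km/s.
Δv₁ = |v_t − v_c| = |9.073 − 6.796| = 2.277 km/s.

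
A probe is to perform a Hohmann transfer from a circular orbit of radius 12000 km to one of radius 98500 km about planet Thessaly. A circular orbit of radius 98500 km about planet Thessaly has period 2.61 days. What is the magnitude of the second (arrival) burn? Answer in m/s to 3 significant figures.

From Kepler's third law T² = 4π²r³/μ at r = 98500 km, T = 2.61 days = 2.61 × 86400 s = 2.25504×10^5 s: μ = 4π²r³/T² = 7.41925×10^5 km³/s².
The Hohmann ellipse has a_t = (r₁ + r₂)/2 = 55250 km.
Circular speed at r = 98500 km: v_c = √(μ/r) = 2.744 km/s.
Transfer-orbit speed at the same r (vis-viva, a = a_t): v_t = √[μ(2/r − 1/a_t)] = 1.279 km/s.
Δv₂ = |v_t − v_c| = |1.279 − 2.744| = 1.465 km/s.

Δv₂ = 1470 m/s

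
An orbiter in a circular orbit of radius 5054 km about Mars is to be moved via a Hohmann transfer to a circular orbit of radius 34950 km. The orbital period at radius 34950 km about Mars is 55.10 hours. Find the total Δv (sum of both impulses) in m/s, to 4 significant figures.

From Kepler's third law T² = 4π²r³/μ at r = 34950 km, T = 55.10 hours = 55.10 × 3600 s = 1.9836×10^5 s: μ = 4π²r³/T² = 42834.4 km³/s².
Semi-major axis of the transfer orbit: a_t = (5054 + 34950)/2 = 20002 km.
At r₁ the circular-orbit speed is v₁ = √(μ/r₁) = 2.911 km/s.
Transfer-orbit speed at r₁ (v² = μ(2/r − 1/a)): v_p = √[μ(2/r₁ − 1/a_t)] = 3.848 km/s.
First burn Δv₁ = |v_p − v₁| = 0.9370 km/s.
At r₂, v₂ = √(μ/r₂) = 1.1071 km/s.
Transfer-orbit speed at r₂: v_a = √[μ(2/r₂ − 1/a_t)] = 0.55649 km/s.
Second burn Δv₂ = |v₂ − v_a| = 0.5506 km/s.
Total Δv = Δv₁ + Δv₂ = 1.488 km/s.

Δv = 1488 m/s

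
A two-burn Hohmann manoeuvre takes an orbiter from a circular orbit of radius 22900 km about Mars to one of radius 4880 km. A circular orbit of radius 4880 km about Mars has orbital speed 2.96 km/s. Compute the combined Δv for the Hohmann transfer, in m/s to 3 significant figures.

Δv = 1400 m/s

From the circular-orbit relation v² = μ/r at r = 4880 km: μ = v²r = (2.96)² × 4880 = 42756.6 km³/s².
The Hohmann ellipse has a_t = (r₁ + r₂)/2 = 13890 km.
At r₁ the circular-orbit speed is v₁ = √(μ/r₁) = 1.3664 km/s.
Transfer-orbit speed at r₁ (vis-viva equation): v_a = √[μ(2/r₁ − 1/a_t)] = 0.80992 km/s.
First burn Δv₁ = |v_a − v₁| = 0.5565 km/s.
At r₂, v₂ = √(μ/r₂) = 2.9600 km/s.
Transfer-orbit speed at r₂: v_p = √[μ(2/r₂ − 1/a_t)] = 3.8007 km/s.
Second burn Δv₂ = |v₂ − v_p| = 0.8407 km/s.
Δv = Δv₁ + Δv₂ = 0.5565 + 0.8407 = 1.397 km/s.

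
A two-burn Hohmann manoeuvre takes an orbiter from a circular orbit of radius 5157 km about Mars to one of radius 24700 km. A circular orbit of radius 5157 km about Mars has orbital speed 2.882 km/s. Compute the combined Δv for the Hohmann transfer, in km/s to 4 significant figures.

From the circular-orbit relation v² = μ/r at r = 5157 km: μ = v²r = (2.882)² × 5157 = 42833.7 km³/s².
Semi-major axis of the transfer orbit: a_t = (5157 + 24700)/2 = 14928.5 km.
At r₁ the circular-orbit speed is v₁ = √(μ/r₁) = 2.8820 km/s.
On the transfer ellipse at r₁, vis-viva gives v_p = √[μ(2/r₁ − 1/a_t)] = 3.7071 km/s.
First burn Δv₁ = |v_p − v₁| = 0.8251 km/s.
Circular speed at r₂: v₂ = √(μ/r₂) = 1.3169 km/s.
Transfer-orbit speed at r₂: v_a = √[μ(2/r₂ − 1/a_t)] = 0.77399 km/s.
Second burn Δv₂ = |v₂ − v_a| = 0.5429 km/s.
Total Δv = Δv₁ + Δv₂ = 1.368 km/s.

Δv = 1.368 km/s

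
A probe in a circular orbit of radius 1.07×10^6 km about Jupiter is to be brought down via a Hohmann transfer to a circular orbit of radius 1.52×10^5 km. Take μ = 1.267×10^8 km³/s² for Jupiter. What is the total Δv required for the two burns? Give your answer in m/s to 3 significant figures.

Δv = 14800 m/s

The Hohmann ellipse has a_t = (r₁ + r₂)/2 = 6.110×10^5 km.
Circular speed at r₁: v₁ = √(μ/r₁) = √(1.267×10^8/1.070×10^6) = 10.8817 km/s.
Transfer-orbit speed at r₁ (vis-viva): v_a = √[μ(2/r₁ − 1/a_t)] = 5.42747 km/s.
First burn Δv₁ = |v_a − v₁| = 5.454 km/s.
At r₂, v₂ = √(μ/r₂) = 28.8713 km/s.
Transfer-orbit speed at r₂: v_p = √[μ(2/r₂ − 1/a_t)] = 38.2065 km/s.
Second burn Δv₂ = |v₂ − v_p| = 9.335 km/s.
Δv = Δv₁ + Δv₂ = 5.454 + 9.335 = 14.79 km/s.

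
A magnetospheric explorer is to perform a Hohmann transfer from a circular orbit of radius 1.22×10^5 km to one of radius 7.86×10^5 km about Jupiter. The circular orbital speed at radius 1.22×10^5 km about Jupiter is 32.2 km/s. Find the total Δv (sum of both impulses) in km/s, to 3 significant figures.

From the circular-orbit relation v² = μ/r at r = 1.22×10^5 km: μ = v²r = (32.2)² × 1.22×10^5 = 1.26494×10^8 km³/s².
The Hohmann ellipse has a_t = (r₁ + r₂)/2 = 4.540×10^5 km.
Circular speed at r₁: v₁ = √(μ/r₁) = √(1.26494×10^8/1.220×10^5) = 32.20 km/s.
Transfer-orbit speed at r₁ (vis-viva equation): v_p = √[μ(2/r₁ − 1/a_t)] = 42.37 km/s.
First burn Δv₁ = |v_p − v₁| = 10.17 km/s.
Circular speed at r₂: v₂ = √(μ/r₂) = 12.686 km/s.
Transfer-orbit speed at r₂: v_a = √[μ(2/r₂ − 1/a_t)] = 6.5762 km/s.
Second burn Δv₂ = |v₂ − v_a| = 6.110 km/s.
Total Δv = Δv₁ + Δv₂ = 16.28 km/s.

Δv = 16.3 km/s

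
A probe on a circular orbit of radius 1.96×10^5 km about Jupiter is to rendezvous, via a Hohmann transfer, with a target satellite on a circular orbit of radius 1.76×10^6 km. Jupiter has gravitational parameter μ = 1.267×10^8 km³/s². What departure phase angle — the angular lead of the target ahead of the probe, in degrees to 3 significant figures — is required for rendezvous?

φ = 105°

Transfer-ellipse semi-major axis a_t = (r₁ + r₂)/2 = (1.960×10^5 + 1.760×10^6)/2 = 9.780×10^5 km.
The half-period of the transfer ellipse is t = π√(a_t³/μ) = 2.6994×10^5 s.
Target angular speed ω₂ = √(μ/r₂³) = 4.8208×10^-6 rad/s.
Angle swept by the target during transfer: ω₂·t = 1.3013 rad = 74.56°.
The probe traverses 180° on the transfer ellipse, so the target must lead by 180° − 74.56° = 105°.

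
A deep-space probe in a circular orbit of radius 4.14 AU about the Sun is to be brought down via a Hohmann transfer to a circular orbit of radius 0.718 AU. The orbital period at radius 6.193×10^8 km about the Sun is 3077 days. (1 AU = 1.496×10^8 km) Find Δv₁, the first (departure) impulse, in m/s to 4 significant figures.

From Kepler's third law T² = 4π²r³/μ at r = 6.193×10^8 km, T = 3077 days = 3077 × 86400 s = 2.658528×10^8 s: μ = 4π²r³/T² = 1.32672×10^11 km³/s².
In km: r₁ = 4.14 × 1.496×10^8 = 6.19344×10^8 km; r₂ = 0.718 × 1.496×10^8 = 1.074128×10^8 km.
Transfer-ellipse semi-major axis a_t = (r₁ + r₂)/2 = (6.19344×10^8 + 1.074128×10^8)/2 = 3.633784×10^8 km.
Circular speed at r = 6.19344×10^8 km: v_c = √(μ/r) = 14.636 km/s.
Vis-viva on the transfer ellipse at r = 6.19344×10^8 km gives v_t = √[μ(2/r − 1/a_t)] = 7.9574 km/s.
Δv₁ = |v_t − v_c| = |7.9574 − 14.636| = 6.679 km/s.

Δv₁ = 6679 m/s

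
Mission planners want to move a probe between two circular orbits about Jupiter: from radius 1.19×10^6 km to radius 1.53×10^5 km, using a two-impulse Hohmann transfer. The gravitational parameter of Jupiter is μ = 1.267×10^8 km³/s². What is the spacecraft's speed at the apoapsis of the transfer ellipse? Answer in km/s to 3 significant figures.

v = 4.93 km/s

Semi-major axis of the transfer orbit: a_t = (1.190×10^6 + 1.530×10^5)/2 = 6.715×10^5 km.
The apoapsis of the transfer ellipse is at r = 1.190×10^6 km.
Applying v² = μ(2/r − 1/a_t): v = 4.925 km/s.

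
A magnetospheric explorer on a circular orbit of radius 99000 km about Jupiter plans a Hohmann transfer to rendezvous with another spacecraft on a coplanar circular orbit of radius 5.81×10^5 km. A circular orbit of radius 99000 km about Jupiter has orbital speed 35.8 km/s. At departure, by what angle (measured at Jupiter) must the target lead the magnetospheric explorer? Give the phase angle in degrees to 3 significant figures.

From the circular-orbit relation v² = μ/r at r = 99000 km: μ = v²r = (35.8)² × 99000 = 1.26882×10^8 km³/s².
Transfer-ellipse semi-major axis a_t = (r₁ + r₂)/2 = (99000 + 5.810×10^5)/2 = 3.400×10^5 km.
The half-period of the transfer ellipse is t = π√(a_t³/μ) = 55293 s.
The target's mean motion on its circular orbit is ω₂ = √(μ/r₂³) = 2.5435×10^-5 rad/s.
Angle swept by the target during transfer: ω₂·t = 1.4064 rad = 80.58°.
The magnetospheric explorer traverses 180° on the transfer ellipse, so the target must lead by 180° − 80.58° = 99.4°.

φ = 99.4°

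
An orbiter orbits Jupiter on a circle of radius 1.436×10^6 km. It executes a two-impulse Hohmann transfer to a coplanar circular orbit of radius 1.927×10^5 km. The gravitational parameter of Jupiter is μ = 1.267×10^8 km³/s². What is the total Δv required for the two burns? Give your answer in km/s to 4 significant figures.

The Hohmann ellipse has a_t = (r₁ + r₂)/2 = 8.1435×10^5 km.
Circular speed at r₁: v₁ = √(μ/r₁) = √(1.267×10^8/1.436×10^6) = 9.393 km/s.
On the transfer ellipse at r₁, v² = μ(2/r − 1/a) gives v_a = √[μ(2/r₁ − 1/a_t)] = 4.569 km/s.
First burn Δv₁ = |v_a − v₁| = 4.824 km/s.
At r₂, v₂ = √(μ/r₂) = 25.642 km/s.
Transfer-orbit speed at r₂: v_p = √[μ(2/r₂ − 1/a_t)] = 34.050 km/s.
Second burn Δv₂ = |v₂ − v_p| = 8.408 km/s.
Total Δv = Δv₁ + Δv₂ = 13.23 km/s.

Δv = 13.23 km/s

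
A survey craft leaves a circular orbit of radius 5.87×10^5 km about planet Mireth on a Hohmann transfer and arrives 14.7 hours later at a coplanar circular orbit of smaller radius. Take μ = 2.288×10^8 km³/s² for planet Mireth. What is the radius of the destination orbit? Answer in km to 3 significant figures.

Transfer time t = 14.7 hours = 52920 s, and t = π√(a_t³/μ).
So a_t = (μ t²/π²)^(1/3) = (2.288×10^8 × (52920)² / π²)^(1/3) = 4.0191×10^5 km.
Since a_t = (r₁ + r₂)/2, r₂ = 2a_t − r₁ = 2×4.0191×10^5 − 5.870×10^5 = 2.1682×10^5 km.

r₂ = 2.17×10^5 km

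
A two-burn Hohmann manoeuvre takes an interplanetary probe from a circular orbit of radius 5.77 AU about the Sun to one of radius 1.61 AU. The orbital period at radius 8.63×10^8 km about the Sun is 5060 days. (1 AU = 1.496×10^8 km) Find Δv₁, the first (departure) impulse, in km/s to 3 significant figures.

From Kepler's third law T² = 4π²r³/μ at r = 8.63×10^8 km, T = 5060 days = 5060 × 86400 s = 4.37184×10^8 s: μ = 4π²r³/T² = 1.32759×10^11 km³/s².
In km: r₁ = 5.77 × 1.496×10^8 = 8.63192×10^8 km; r₂ = 1.61 × 1.496×10^8 = 2.40856×10^8 km.
Transfer-ellipse semi-major axis a_t = (r₁ + r₂)/2 = (8.63192×10^8 + 2.40856×10^8)/2 = 5.52024×10^8 km.
Circular speed at r = 8.63192×10^8 km: v_c = √(μ/r) = 12.402 km/s.
Vis-viva on the transfer ellipse at r = 8.63192×10^8 km gives v_t = √[μ(2/r − 1/a_t)] = 8.1918 km/s.
Δv₁ = |v_t − v_c| = |8.1918 − 12.402| = 4.210 km/s.

Δv₁ = 4.21 km/s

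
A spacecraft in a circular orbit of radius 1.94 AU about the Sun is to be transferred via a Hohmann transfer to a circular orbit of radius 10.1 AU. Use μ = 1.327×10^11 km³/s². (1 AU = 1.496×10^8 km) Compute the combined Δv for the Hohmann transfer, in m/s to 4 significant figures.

In km: r₁ = 1.94 × 1.496×10^8 = 2.90224×10^8 km; r₂ = 10.1 × 1.496×10^8 = 1.51096×10^9 km.
Semi-major axis of the transfer orbit: a_t = (2.90224×10^8 + 1.51096×10^9)/2 = 9.00592×10^8 km.
Circular speed at r₁: v₁ = √(μ/r₁) = √(1.327×10^11/2.90224×10^8) = 21.3830 km/s.
Transfer-orbit speed at r₁ (v² = μ(2/r − 1/a)): v_p = √[μ(2/r₁ − 1/a_t)] = 27.6969 km/s.
First burn Δv₁ = |v_p − v₁| = 6.3139 km/s.
At r₂, v₂ = √(μ/r₂) = 9.3715 km/s.
Transfer-orbit speed at r₂: v_a = √[μ(2/r₂ − 1/a_t)] = 5.3200 km/s.
Second burn Δv₂ = |v₂ − v_a| = 4.0515 km/s.
Δv = Δv₁ + Δv₂ = 6.3139 + 4.0515 = 10.37 km/s.

Δv = 10370 m/s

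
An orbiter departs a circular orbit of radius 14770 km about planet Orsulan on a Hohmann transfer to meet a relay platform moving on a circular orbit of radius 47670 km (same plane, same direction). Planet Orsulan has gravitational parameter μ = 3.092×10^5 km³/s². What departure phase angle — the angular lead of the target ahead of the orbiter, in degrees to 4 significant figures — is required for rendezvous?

Semi-major axis of the transfer orbit: a_t = (14770 + 47670)/2 = 31220 km.
Transfer time t = π√(a_t³/μ) = 31170 s.
Target angular speed ω₂ = √(μ/r₂³) = 5.343×10^-5 rad/s.
Angle swept by the target during transfer: ω₂·t = 1.665 rad = 95.40°.
Arrival is 180° from departure on the ellipse, so φ = 180° − 95.40° = 84.60°.

φ = 84.60°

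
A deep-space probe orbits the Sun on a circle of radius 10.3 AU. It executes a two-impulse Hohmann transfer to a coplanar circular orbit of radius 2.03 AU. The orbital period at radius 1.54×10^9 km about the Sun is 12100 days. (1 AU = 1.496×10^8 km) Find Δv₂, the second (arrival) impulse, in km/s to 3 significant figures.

Δv₂ = 6.10 km/s

From Kepler's third law T² = 4π²r³/μ at r = 1.54×10^9 km, T = 12100 days = 12100 × 86400 s = 1.04544×10^9 s: μ = 4π²r³/T² = 1.31924×10^11 km³/s².
In km: r₁ = 10.3 × 1.496×10^8 = 1.54088×10^9 km; r₂ = 2.03 × 1.496×10^8 = 3.03688×10^8 km.
Transfer-ellipse semi-major axis a_t = (r₁ + r₂)/2 = (1.54088×10^9 + 3.03688×10^8)/2 = 9.22284×10^8 km.
On the circular orbit at r = 3.03688×10^8 km, v_c = √(μ/r) = 20.842 km/s.
Transfer-orbit speed at the same r (vis-viva, a = a_t): v_t = √[μ(2/r − 1/a_t)] = 26.940 km/s.
Δv₂ = |v_t − v_c| = |26.940 − 20.842| = 6.098 km/s.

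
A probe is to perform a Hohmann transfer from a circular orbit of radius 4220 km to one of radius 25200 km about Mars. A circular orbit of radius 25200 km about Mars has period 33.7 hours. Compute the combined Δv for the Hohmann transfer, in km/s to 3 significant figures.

Δv = 1.59 km/s

From Kepler's third law T² = 4π²r³/μ at r = 25200 km, T = 33.7 hours = 33.7 × 3600 s = 1.2132×10^5 s: μ = 4π²r³/T² = 42923.6 km³/s².
Semi-major axis of the transfer orbit: a_t = (4220 + 25200)/2 = 14710 km.
At r₁ the circular-orbit speed is v₁ = √(μ/r₁) = 3.189 km/s.
On the transfer ellipse at r₁, vis-viva equation gives v_p = √[μ(2/r₁ − 1/a_t)] = 4.174 km/s.
First burn Δv₁ = |v_p − v₁| = 0.9850 km/s.
At r₂, v₂ = √(μ/r₂) = 1.3051 km/s.
Transfer-orbit speed at r₂: v_a = √[μ(2/r₂ − 1/a_t)] = 0.69903 km/s.
Second burn Δv₂ = |v₂ − v_a| = 0.6061 km/s.
Δv = Δv₁ + Δv₂ = 0.9850 + 0.6061 = 1.591 km/s.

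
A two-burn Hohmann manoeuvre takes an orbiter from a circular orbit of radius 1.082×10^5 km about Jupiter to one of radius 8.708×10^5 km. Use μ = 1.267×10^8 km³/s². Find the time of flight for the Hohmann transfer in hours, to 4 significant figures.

t = 26.55 hours

The Hohmann ellipse has a_t = (r₁ + r₂)/2 = 4.895×10^5 km.
Transfer time t = π√(a_t³/μ) = π√((4.895×10^5)³ / 1.267×10^8) = 95590 s.
Converting: 95590 s ÷ 3600 s/hour = 26.55 hours.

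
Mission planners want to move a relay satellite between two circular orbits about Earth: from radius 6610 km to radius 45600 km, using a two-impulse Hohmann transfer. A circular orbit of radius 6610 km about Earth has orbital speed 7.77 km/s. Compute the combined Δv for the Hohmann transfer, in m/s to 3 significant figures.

From the circular-orbit relation v² = μ/r at r = 6610 km: μ = v²r = (7.77)² × 6610 = 3.99065×10^5 km³/s².
The Hohmann ellipse has a_t = (r₁ + r₂)/2 = 26105 km.
Circular speed at r₁: v₁ = √(μ/r₁) = √(3.99065×10^5/6610) = 7.7700 km/s.
Transfer-orbit speed at r₁ (vis-viva): v_p = √[μ(2/r₁ − 1/a_t)] = 10.269 km/s.
First burn Δv₁ = |v_p − v₁| = 2.499 km/s.
At r₂, v₂ = √(μ/r₂) = 2.9583 km/s.
Transfer-orbit speed at r₂: v_a = √[μ(2/r₂ − 1/a_t)] = 1.4886 km/s.
Second burn Δv₂ = |v₂ − v_a| = 1.470 km/s.
Total Δv = Δv₁ + Δv₂ = 3.969 km/s.

Δv = 3970 m/s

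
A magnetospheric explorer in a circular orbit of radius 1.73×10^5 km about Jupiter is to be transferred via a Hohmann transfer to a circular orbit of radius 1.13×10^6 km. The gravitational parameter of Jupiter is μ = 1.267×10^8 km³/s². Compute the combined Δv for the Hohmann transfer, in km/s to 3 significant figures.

Transfer-ellipse semi-major axis a_t = (r₁ + r₂)/2 = (1.730×10^5 + 1.130×10^6)/2 = 6.515×10^5 km.
Circular speed at r₁: v₁ = √(μ/r₁) = √(1.267×10^8/1.730×10^5) = 27.06233 km/s.
On the transfer ellipse at r₁, vis-viva gives v_p = √[μ(2/r₁ − 1/a_t)] = 35.64079 km/s.
First burn Δv₁ = |v_p − v₁| = 8.578 km/s.
Circular speed at r₂: v₂ = √(μ/r₂) = 10.5889 km/s.
Transfer-orbit speed at r₂: v_a = √[μ(2/r₂ − 1/a_t)] = 5.45651 km/s.
Second burn Δv₂ = |v₂ − v_a| = 5.132 km/s.
Δv = Δv₁ + Δv₂ = 8.578 + 5.132 = 13.71 km/s.

Δv = 13.7 km/s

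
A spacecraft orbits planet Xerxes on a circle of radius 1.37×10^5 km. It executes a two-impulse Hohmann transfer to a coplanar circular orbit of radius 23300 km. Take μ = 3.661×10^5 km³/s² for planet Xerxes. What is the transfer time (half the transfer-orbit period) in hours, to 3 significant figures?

t = 32.7 hours

Semi-major axis of the transfer orbit: a_t = (1.370×10^5 + 23300)/2 = 80150 km.
By Kepler's third law the transfer-orbit period is T = 2π√(a_t³/μ), so t = T/2 = 1.178×10^5 s.
Converting: 1.178×10^5 s ÷ 3600 s/hour = 32.7 hours.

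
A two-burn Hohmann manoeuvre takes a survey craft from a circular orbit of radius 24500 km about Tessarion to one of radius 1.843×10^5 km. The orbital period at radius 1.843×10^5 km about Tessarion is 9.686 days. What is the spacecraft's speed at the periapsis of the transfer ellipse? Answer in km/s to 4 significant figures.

From Kepler's third law T² = 4π²r³/μ at r = 1.843×10^5 km, T = 9.686 days = 9.686 × 86400 s = 8.368704×10^5 s: μ = 4π²r³/T² = 3.52874×10^5 km³/s².
Transfer-ellipse semi-major axis a_t = (r₁ + r₂)/2 = (24500 + 1.843×10^5)/2 = 1.044×10^5 km.
The periapsis of the transfer ellipse is at r = 24500 km.
Vis-viva: v = √[μ(2/r − 1/a_t)] = √[3.52874×10^5 × (2/24500 − 1/1.044×10^5)] = 5.042 km/s.

v = 5.042 km/s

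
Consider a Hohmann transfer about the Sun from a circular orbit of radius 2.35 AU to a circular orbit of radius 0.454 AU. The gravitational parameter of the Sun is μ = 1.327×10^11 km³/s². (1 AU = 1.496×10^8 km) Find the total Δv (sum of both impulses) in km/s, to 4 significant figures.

Δv = 21.40 km/s

In km: r₁ = 2.35 × 1.496×10^8 = 3.5156×10^8 km; r₂ = 0.454 × 1.496×10^8 = 6.79184×10^7 km.
Semi-major axis of the transfer orbit: a_t = (3.5156×10^8 + 6.79184×10^7)/2 = 2.097392×10^8 km.
At r₁ the circular-orbit speed is v₁ = √(μ/r₁) = 19.42834 km/s.
On the transfer ellipse at r₁, vis-viva gives v_a = √[μ(2/r₁ − 1/a_t)] = 11.05579 km/s.
First burn Δv₁ = |v_a − v₁| = 8.373 km/s.
Circular speed at r₂: v₂ = √(μ/r₂) = 44.20 km/s.
Transfer-orbit speed at r₂: v_p = √[μ(2/r₂ − 1/a_t)] = 57.23 km/s.
Second burn Δv₂ = |v₂ − v_p| = 13.03 km/s.
Δv = Δv₁ + Δv₂ = 8.373 + 13.03 = 21.40 km/s.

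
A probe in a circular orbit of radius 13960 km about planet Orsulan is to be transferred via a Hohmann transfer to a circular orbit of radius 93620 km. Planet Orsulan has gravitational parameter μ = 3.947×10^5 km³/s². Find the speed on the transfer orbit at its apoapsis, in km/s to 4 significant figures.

v = 1.046 km/s

The Hohmann ellipse has a_t = (r₁ + r₂)/2 = 53790 km.
The apoapsis of the transfer ellipse is at r = 93620 km.
Vis-viva: v = √[μ(2/r − 1/a_t)] = √[3.947×10^5 × (2/93620 − 1/53790)] = 1.046 km/s.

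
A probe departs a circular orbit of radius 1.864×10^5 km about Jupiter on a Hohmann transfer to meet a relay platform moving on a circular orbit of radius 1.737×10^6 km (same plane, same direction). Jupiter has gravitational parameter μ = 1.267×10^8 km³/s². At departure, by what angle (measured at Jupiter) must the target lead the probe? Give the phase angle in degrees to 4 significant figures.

φ = 105.8°

Semi-major axis of the transfer orbit: a_t = (1.864×10^5 + 1.737×10^6)/2 = 9.617×10^5 km.
The half-period of the transfer ellipse is t = π√(a_t³/μ) = 2.632213×10^5 s.
The target's mean motion on its circular orbit is ω₂ = √(μ/r₂³) = 4.916868×10^-6 rad/s.
Angle swept by the target during transfer: ω₂·t = 1.294224 rad = 74.154°.
The probe traverses 180° on the transfer ellipse, so the target must lead by 180° − 74.154° = 105.8°.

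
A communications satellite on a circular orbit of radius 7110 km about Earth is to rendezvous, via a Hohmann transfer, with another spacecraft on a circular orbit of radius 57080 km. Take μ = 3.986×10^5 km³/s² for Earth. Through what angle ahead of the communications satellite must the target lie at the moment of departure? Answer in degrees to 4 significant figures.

φ = 104.1°

Transfer-ellipse semi-major axis a_t = (r₁ + r₂)/2 = (7110 + 57080)/2 = 32095 km.
The half-period of the transfer ellipse is t = π√(a_t³/μ) = 28610 s.
The target's mean motion on its circular orbit is ω₂ = √(μ/r₂³) = 4.630×10^-5 rad/s.
Angle swept by the target during transfer: ω₂·t = 1.3246 rad = 75.89°.
The communications satellite traverses 180° on the transfer ellipse, so the target must lead by 180° − 75.89° = 104.1°.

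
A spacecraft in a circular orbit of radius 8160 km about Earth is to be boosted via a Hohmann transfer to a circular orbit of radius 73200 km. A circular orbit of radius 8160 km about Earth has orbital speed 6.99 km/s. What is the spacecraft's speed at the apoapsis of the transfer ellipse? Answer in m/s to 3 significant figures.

From the circular-orbit relation v² = μ/r at r = 8160 km: μ = v²r = (6.99)² × 8160 = 3.98698×10^5 km³/s².
Transfer-ellipse semi-major axis a_t = (r₁ + r₂)/2 = (8160 + 73200)/2 = 40680 km.
At apoapsis, r = 73200 km.
Vis-viva: v = √[μ(2/r − 1/a_t)] = √[3.98698×10^5 × (2/73200 − 1/40680)] = 1.045 km/s.

v = 1050 m/s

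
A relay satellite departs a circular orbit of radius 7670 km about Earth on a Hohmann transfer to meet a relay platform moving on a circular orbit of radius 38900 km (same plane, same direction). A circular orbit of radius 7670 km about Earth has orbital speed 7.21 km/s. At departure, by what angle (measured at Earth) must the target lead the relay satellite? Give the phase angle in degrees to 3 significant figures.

From the circular-orbit relation v² = μ/r at r = 7670 km: μ = v²r = (7.21)² × 7670 = 3.98718×10^5 km³/s².
Semi-major axis of the transfer orbit: a_t = (7670 + 38900)/2 = 23285 km.
The half-period of the transfer ellipse is t = π√(a_t³/μ) = 17678 s.
Target angular speed ω₂ = √(μ/r₂³) = 8.2302×10^-5 rad/s.
Angle swept by the target during transfer: ω₂·t = 1.4549 rad = 83.36°.
The relay satellite traverses 180° on the transfer ellipse, so the target must lead by 180° − 83.36° = 96.6°.

φ = 96.6°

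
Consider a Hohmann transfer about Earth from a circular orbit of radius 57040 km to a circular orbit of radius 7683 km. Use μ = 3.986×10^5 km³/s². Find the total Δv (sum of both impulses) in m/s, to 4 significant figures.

Δv = 3715 m/s

Semi-major axis of the transfer orbit: a_t = (57040 + 7683)/2 = 32361.5 km.
At r₁ the circular-orbit speed is v₁ = √(μ/r₁) = 2.643 km/s.
Transfer-orbit speed at r₁ (vis-viva): v_a = √[μ(2/r₁ − 1/a_t)] = 1.288 km/s.
First burn Δv₁ = |v_a − v₁| = 1.355 km/s.
At r₂, v₂ = √(μ/r₂) = 7.203 km/s.
Transfer-orbit speed at r₂: v_p = √[μ(2/r₂ − 1/a_t)] = 9.563 km/s.
Second burn Δv₂ = |v₂ − v_p| = 2.360 km/s.
Δv = Δv₁ + Δv₂ = 1.355 + 2.360 = 3.715 km/s.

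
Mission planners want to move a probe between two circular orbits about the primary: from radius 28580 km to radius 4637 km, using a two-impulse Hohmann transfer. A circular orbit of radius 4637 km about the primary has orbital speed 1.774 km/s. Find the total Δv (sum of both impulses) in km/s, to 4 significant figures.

Δv = 0.8901 km/s

From the circular-orbit relation v² = μ/r at r = 4637 km: μ = v²r = (1.774)² × 4637 = 14593.0 km³/s².
The Hohmann ellipse has a_t = (r₁ + r₂)/2 = 16608.5 km.
Circular speed at r₁: v₁ = √(μ/r₁) = √(14593.0/28580) = 0.7146 km/s.
On the transfer ellipse at r₁, vis-viva gives v_a = √[μ(2/r₁ − 1/a_t)] = 0.3776 km/s.
First burn Δv₁ = |v_a − v₁| = 0.3370 km/s.
Circular speed at r₂: v₂ = √(μ/r₂) = 1.7740 km/s.
Transfer-orbit speed at r₂: v_p = √[μ(2/r₂ − 1/a_t)] = 2.3271 km/s.
Second burn Δv₂ = |v₂ − v_p| = 0.5531 km/s.
Δv = Δv₁ + Δv₂ = 0.3370 + 0.5531 = 0.8901 km/s.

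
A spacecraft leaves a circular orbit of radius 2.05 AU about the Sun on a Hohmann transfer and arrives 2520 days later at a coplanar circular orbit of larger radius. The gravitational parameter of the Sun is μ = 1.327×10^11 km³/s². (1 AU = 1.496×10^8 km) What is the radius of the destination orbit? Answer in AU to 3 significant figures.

r₂ = 9.46 AU

In km: r₁ = 2.05 × 1.496×10^8 = 3.0668×10^8 km.
Transfer time t = 2520 days = 2.17728×10^8 s, and t = π√(a_t³/μ).
So a_t = (μ t²/π²)^(1/3) = (1.327×10^11 × (2.17728×10^8)² / π²)^(1/3) = 8.6060×10^8 km.
Since a_t = (r₁ + r₂)/2, r₂ = 2a_t − r₁ = 2×8.6060×10^8 − 3.0668×10^8 = 1.41452×10^9 km.
In AU: r₂ = 1.41452×10^9 / 1.496×10^8 = 9.46 AU.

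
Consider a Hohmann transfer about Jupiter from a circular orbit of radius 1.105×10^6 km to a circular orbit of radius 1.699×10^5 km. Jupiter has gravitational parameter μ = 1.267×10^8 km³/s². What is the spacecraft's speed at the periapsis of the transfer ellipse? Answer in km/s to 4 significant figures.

Semi-major axis of the transfer orbit: a_t = (1.105×10^6 + 1.699×10^5)/2 = 6.3745×10^5 km.
At periapsis, r = 1.699×10^5 km.
From the vis-viva equation, v = √[μ(2/r − 1/a_t)] = 35.95 km/s.

v = 35.95 km/s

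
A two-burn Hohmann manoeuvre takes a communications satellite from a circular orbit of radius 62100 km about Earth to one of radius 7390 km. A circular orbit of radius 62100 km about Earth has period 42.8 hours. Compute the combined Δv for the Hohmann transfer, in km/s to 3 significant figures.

Δv = 3.84 km/s

From Kepler's third law T² = 4π²r³/μ at r = 62100 km, T = 42.8 hours = 42.8 × 3600 s = 1.5408×10^5 s: μ = 4π²r³/T² = 3.98237×10^5 km³/s².
The Hohmann ellipse has a_t = (r₁ + r₂)/2 = 34745 km.
Circular speed at r₁: v₁ = √(μ/r₁) = √(3.98237×10^5/62100) = 2.5324 km/s.
On the transfer ellipse at r₁, vis-viva equation gives v_a = √[μ(2/r₁ − 1/a_t)] = 1.1679 km/s.
First burn Δv₁ = |v_a − v₁| = 1.3645 km/s.
Circular speed at r₂: v₂ = √(μ/r₂) = 7.3409 km/s.
Transfer-orbit speed at r₂: v_p = √[μ(2/r₂ − 1/a_t)] = 9.8141 km/s.
Second burn Δv₂ = |v₂ − v_p| = 2.4732 km/s.
Δv = Δv₁ + Δv₂ = 1.3645 + 2.4732 = 3.838 km/s.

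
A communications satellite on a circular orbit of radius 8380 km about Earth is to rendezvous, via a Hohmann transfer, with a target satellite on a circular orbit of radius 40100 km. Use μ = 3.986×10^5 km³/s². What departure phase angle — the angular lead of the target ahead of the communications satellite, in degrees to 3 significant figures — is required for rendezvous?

Transfer-ellipse semi-major axis a_t = (r₁ + r₂)/2 = (8380 + 40100)/2 = 24240 km.
The half-period of the transfer ellipse is t = π√(a_t³/μ) = 18780 s.
Target angular speed ω₂ = √(μ/r₂³) = 7.862×10^-5 rad/s.
Angle swept by the target during transfer: ω₂·t = 1.4765 rad = 84.60°.
Arrival is 180° from departure on the ellipse, so φ = 180° − 84.60° = 95.4°.

φ = 95.4°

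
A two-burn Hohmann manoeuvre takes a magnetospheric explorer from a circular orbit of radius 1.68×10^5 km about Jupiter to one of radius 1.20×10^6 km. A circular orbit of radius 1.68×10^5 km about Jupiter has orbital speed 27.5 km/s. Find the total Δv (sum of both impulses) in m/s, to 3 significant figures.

Δv = 14100 m/s

From the circular-orbit relation v² = μ/r at r = 1.68×10^5 km: μ = v²r = (27.5)² × 1.68×10^5 = 1.27050×10^8 km³/s².
Transfer-ellipse semi-major axis a_t = (r₁ + r₂)/2 = (1.680×10^5 + 1.200×10^6)/2 = 6.840×10^5 km.
Circular speed at r₁: v₁ = √(μ/r₁) = √(1.27050×10^8/1.680×10^5) = 27.5000 km/s.
Transfer-orbit speed at r₁ (v² = μ(2/r − 1/a)): v_p = √[μ(2/r₁ − 1/a_t)] = 36.4246 km/s.
First burn Δv₁ = |v_p − v₁| = 8.9246 km/s.
At r₂, v₂ = √(μ/r₂) = 10.28956 km/s.
Transfer-orbit speed at r₂: v_a = √[μ(2/r₂ − 1/a_t)] = 5.099450 km/s.
Second burn Δv₂ = |v₂ − v_a| = 5.1901 km/s.
Δv = Δv₁ + Δv₂ = 8.9246 + 5.1901 = 14.11 km/s.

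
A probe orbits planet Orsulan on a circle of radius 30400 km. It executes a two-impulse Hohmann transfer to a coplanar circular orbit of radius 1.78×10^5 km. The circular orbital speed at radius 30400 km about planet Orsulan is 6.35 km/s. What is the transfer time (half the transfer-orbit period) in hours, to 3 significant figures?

t = 26.5 hours

From the circular-orbit relation v² = μ/r at r = 30400 km: μ = v²r = (6.35)² × 30400 = 1.22580×10^6 km³/s².
Semi-major axis of the transfer orbit: a_t = (30400 + 1.780×10^5)/2 = 1.042×10^5 km.
Transfer time t = π√(a_t³/μ) = π√((1.042×10^5)³ / 1.22580×10^6) = 95440 s.
Converting: 95440 s ÷ 3600 s/hour = 26.5 hours.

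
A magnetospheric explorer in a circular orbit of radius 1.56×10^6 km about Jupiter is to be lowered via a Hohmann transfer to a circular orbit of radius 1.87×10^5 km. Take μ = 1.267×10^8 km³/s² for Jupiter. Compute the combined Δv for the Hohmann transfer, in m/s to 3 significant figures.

The Hohmann ellipse has a_t = (r₁ + r₂)/2 = 8.735×10^5 km.
At r₁ the circular-orbit speed is v₁ = √(μ/r₁) = 9.012 km/s.
On the transfer ellipse at r₁, vis-viva equation gives v_a = √[μ(2/r₁ − 1/a_t)] = 4.170 km/s.
First burn Δv₁ = |v_a − v₁| = 4.842 km/s.
Circular speed at r₂: v₂ = √(μ/r₂) = 26.030 km/s.
Transfer-orbit speed at r₂: v_p = √[μ(2/r₂ − 1/a_t)] = 34.786 km/s.
Second burn Δv₂ = |v₂ − v_p| = 8.756 km/s.
Total Δv = Δv₁ + Δv₂ = 13.60 km/s.

Δv = 13600 m/s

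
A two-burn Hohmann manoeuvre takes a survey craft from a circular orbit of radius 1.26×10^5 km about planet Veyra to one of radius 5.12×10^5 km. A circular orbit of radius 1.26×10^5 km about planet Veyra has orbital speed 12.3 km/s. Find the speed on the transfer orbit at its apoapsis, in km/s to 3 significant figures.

From the circular-orbit relation v² = μ/r at r = 1.26×10^5 km: μ = v²r = (12.3)² × 1.26×10^5 = 1.90625×10^7 km³/s².
The Hohmann ellipse has a_t = (r₁ + r₂)/2 = 3.190×10^5 km.
At apoapsis, r = 5.120×10^5 km.
Applying v² = μ(2/r − 1/a_t): v = 3.835 km/s.

v = 3.83 km/s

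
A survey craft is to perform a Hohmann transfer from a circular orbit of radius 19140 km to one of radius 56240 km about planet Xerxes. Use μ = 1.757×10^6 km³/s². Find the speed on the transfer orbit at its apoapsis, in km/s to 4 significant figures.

The Hohmann ellipse has a_t = (r₁ + r₂)/2 = 37690 km.
The apoapsis of the transfer ellipse is at r = 56240 km.
Applying v² = μ(2/r − 1/a_t): v = 3.983 km/s.

v = 3.983 km/s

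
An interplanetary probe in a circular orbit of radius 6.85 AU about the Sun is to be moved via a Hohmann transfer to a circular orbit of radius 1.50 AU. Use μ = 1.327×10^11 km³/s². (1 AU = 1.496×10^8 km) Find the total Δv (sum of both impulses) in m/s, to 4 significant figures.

In km: r₁ = 6.85 × 1.496×10^8 = 1.02476×10^9 km; r₂ = 1.50 × 1.496×10^8 = 2.244×10^8 km.
Transfer-ellipse semi-major axis a_t = (r₁ + r₂)/2 = (1.02476×10^9 + 2.244×10^8)/2 = 6.2458×10^8 km.
At r₁ the circular-orbit speed is v₁ = √(μ/r₁) = 11.38 km/s.
Transfer-orbit speed at r₁ (vis-viva equation): v_a = √[μ(2/r₁ − 1/a_t)] = 6.821 km/s.
First burn Δv₁ = |v_a − v₁| = 4.559 km/s.
At r₂, v₂ = √(μ/r₂) = 24.318 km/s.
Transfer-orbit speed at r₂: v_p = √[μ(2/r₂ − 1/a_t)] = 31.149 km/s.
Second burn Δv₂ = |v₂ − v_p| = 6.831 km/s.
Δv = Δv₁ + Δv₂ = 4.559 + 6.831 = 11.39 km/s.

Δv = 11390 m/s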